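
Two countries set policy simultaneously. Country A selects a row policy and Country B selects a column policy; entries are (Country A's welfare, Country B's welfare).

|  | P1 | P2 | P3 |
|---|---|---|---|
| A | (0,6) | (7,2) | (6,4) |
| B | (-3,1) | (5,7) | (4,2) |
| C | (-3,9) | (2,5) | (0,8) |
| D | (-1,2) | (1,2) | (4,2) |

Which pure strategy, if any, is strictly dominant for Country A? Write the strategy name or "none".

A vs B: P1: 0>-3, P2: 7>5, P3: 6>4.
A vs C: P1: 0>-3, P2: 7>2, P3: 6>0.
A vs D: P1: 0>-1, P2: 7>1, P3: 6>4.
A strictly beats every other strategy against every opponent action, so it is strictly dominant.

A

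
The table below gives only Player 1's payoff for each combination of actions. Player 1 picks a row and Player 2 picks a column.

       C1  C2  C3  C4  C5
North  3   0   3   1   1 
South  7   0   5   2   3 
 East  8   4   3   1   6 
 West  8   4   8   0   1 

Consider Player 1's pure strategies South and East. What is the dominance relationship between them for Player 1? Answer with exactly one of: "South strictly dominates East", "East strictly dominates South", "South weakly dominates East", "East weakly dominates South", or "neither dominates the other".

Compare South to East across each choice by Player 2: C1: 7<8, C2: 0<4, C3: 5>3, C4: 2>1, C5: 3<6.
South does better at C3, C4 but worse at C1, C2, C5; neither strategy dominates the other.

neither dominates the other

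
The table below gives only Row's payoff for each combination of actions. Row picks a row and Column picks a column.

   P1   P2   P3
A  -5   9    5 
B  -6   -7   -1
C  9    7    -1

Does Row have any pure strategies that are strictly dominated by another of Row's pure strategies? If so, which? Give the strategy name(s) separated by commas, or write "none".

A: no other strategy beats it everywhere (B at P1 (-5>-6); C at P2 (9>7)).
A strictly dominates B — P1: -5>-6, P2: 9>-7, P3: 5>-1.
C: no other strategy beats it everywhere (A at P1 (9>-5); B at P1 (9>-6)).

B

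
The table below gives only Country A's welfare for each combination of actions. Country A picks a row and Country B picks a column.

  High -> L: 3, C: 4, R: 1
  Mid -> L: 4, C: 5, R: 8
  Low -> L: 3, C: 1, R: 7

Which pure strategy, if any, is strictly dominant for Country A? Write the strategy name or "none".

Mid vs High: L: 4>3, C: 5>4, R: 8>1.
Mid vs Low: L: 4>3, C: 5>1, R: 8>7.
Mid strictly beats every other strategy against every opponent action, so it is strictly dominant.

Mid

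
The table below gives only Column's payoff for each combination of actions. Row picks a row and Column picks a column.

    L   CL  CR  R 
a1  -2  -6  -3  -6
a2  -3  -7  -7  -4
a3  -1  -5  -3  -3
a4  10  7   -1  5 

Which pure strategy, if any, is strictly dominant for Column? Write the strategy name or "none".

L

L vs CL: a1: -2>-6, a2: -3>-7, a3: -1>-5, a4: 10>7.
L vs CR: a1: -2>-3, a2: -3>-7, a3: -1>-3, a4: 10>-1.
L vs R: a1: -2>-6, a2: -3>-4, a3: -1>-3, a4: 10>5.
L strictly beats every other strategy against every opponent action, so it is strictly dominant.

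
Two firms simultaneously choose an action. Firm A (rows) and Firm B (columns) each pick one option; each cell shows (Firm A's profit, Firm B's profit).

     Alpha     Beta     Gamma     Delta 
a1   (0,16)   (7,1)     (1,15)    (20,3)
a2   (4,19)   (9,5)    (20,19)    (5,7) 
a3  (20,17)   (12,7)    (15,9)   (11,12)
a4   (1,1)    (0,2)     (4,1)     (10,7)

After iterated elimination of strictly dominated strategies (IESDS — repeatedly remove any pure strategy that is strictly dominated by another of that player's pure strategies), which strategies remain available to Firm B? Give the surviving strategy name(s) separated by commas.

Alpha, Gamma

Row a4 is eliminated: a3 beats it against every remaining column (Alpha: 20>1, Beta: 12>0, Gamma: 15>4, Delta: 11>10).
For Firm B, Alpha strictly dominates Beta on the remaining rows (a1: 16>1, a2: 19>5, a3: 17>7); eliminate Beta.
For Firm B, Alpha strictly dominates Delta on the remaining rows (a1: 16>3, a2: 19>7, a3: 17>12); eliminate Delta.
For Firm A, a2 strictly dominates a1 on the remaining columns (Alpha: 4>0, Gamma: 20>1); eliminate a1.
Among the remaining strategies, none is strictly dominated by another pure strategy of the same player, so the elimination stops.
Surviving strategies — Firm A: {a2, a3}; Firm B: {Alpha, Gamma}.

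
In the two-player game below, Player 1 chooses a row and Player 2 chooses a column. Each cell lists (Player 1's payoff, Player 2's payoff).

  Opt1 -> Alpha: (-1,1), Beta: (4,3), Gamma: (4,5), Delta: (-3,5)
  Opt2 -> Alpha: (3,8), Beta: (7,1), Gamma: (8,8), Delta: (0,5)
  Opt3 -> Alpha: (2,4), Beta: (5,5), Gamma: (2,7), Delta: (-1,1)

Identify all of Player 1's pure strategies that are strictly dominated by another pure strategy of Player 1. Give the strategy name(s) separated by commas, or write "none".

Opt1, Opt3

Opt2 strictly dominates Opt1 — Alpha: 3>-1, Beta: 7>4, Gamma: 8>4, Delta: 0>-3.
Opt2 is not dominated — it holds its own against Opt1 at Alpha (3>-1); Opt3 at Alpha (3>2).
Opt2 strictly dominates Opt3 — Alpha: 3>2, Beta: 7>5, Gamma: 8>2, Delta: 0>-1.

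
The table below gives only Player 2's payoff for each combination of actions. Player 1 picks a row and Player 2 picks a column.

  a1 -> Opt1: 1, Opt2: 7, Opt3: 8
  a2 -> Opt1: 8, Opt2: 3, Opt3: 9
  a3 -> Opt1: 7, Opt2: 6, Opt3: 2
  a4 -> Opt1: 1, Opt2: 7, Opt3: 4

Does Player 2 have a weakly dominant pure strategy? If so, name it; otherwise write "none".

none

Opt1 fails to dominate Opt2 at a1 (1<7).
Opt2 fails to dominate Opt1 at a2 (3<8).
Opt3 fails to dominate Opt1 at a3 (2<7).
No single strategy dominates all the others.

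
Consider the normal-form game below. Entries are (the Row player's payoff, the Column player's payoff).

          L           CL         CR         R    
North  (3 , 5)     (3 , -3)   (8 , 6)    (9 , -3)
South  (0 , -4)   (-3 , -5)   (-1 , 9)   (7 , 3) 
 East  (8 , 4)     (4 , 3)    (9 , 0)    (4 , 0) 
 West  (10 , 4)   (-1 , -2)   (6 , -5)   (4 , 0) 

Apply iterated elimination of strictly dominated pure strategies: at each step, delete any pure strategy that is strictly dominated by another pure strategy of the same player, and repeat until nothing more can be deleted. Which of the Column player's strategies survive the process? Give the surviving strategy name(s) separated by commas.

L

Row South is eliminated: North beats it against every remaining column (L: 3>0, CL: 3>-3, CR: 8>-1, R: 9>7).
Column CL is eliminated: L beats it against every remaining row (North: 5>-3, East: 4>3, West: 4>-2).
Column R is eliminated: L beats it against every remaining row (North: 5>-3, East: 4>0, West: 4>0).
Row North is eliminated: East beats it against every remaining column (L: 8>3, CR: 9>8).
Column CR is eliminated: L beats it against every remaining row (East: 4>0, West: 4>-5).
The Row player's strategy East is strictly dominated by West (L: 10>8) and is removed.
Among the remaining strategies, none is strictly dominated by another pure strategy of the same player, so the elimination stops.
Surviving strategies — the Row player: {West}; the Column player: {L}.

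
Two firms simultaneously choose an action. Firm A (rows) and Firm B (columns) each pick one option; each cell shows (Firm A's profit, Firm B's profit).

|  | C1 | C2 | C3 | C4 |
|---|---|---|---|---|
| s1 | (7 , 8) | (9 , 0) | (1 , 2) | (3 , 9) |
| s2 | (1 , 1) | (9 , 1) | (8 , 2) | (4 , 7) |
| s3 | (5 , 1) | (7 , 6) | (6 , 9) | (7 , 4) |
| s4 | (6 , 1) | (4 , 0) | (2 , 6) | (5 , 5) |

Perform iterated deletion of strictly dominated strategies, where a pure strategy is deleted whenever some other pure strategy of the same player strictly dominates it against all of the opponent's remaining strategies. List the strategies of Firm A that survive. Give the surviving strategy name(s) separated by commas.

For Firm B, C4 strictly dominates C1 on the remaining rows (s1: 9>8, s2: 7>1, s3: 4>1, s4: 5>1); eliminate C1.
Firm A's strategy s4 is strictly dominated by s3 (C2: 7>4, C3: 6>2, C4: 7>5) and is removed.
For Firm B, C3 strictly dominates C2 on the remaining rows (s1: 2>0, s2: 2>1, s3: 9>6); eliminate C2.
For Firm A, s2 strictly dominates s1 on the remaining columns (C3: 8>1, C4: 4>3); eliminate s1.
Among the remaining strategies, none is strictly dominated by another pure strategy of the same player, so the elimination stops.
Surviving strategies — Firm A: {s2, s3}; Firm B: {C3, C4}.

s2, s3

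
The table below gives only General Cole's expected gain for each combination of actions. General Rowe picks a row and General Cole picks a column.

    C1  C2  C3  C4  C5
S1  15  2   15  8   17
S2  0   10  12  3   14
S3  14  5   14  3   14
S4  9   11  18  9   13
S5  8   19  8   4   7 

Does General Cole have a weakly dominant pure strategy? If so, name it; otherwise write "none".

C1 fails to dominate C2 at S2 (0<10).
C2 fails to dominate C1 at S1 (2<15).
C3 fails to dominate C2 at S5 (8<19).
C4 fails to dominate C1 at S1 (8<15).
C5 fails to dominate C1 at S5 (7<8).
No single strategy dominates all the others.

none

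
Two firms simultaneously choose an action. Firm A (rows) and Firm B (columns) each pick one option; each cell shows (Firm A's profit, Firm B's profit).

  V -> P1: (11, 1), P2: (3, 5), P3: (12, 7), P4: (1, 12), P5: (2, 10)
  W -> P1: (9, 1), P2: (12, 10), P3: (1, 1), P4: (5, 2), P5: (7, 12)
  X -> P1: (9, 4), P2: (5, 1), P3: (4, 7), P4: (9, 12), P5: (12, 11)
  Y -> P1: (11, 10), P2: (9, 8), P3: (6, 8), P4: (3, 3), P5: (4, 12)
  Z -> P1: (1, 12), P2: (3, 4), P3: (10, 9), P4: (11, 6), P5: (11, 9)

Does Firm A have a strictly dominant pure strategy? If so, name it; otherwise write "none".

none

V fails to dominate W at P2 (3<12).
W fails to dominate V at P1 (9<11).
X fails to dominate V at P1 (9<11).
Y fails to dominate V at P1 (11=11).
Z fails to dominate V at P1 (1<11).
No single strategy dominates all the others.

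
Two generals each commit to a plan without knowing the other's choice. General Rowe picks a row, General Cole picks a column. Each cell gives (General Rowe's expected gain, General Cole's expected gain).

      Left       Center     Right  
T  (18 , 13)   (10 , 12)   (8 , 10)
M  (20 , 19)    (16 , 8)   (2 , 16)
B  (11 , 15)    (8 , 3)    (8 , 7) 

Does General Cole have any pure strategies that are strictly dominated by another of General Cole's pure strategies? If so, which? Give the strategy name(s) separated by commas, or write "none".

Left is not dominated — it holds its own against Center at T (13>12); Right at T (13>10).
Center is strictly dominated by Left (T: 13>12, M: 19>8, B: 15>3).
Right is strictly dominated by Left (T: 13>10, M: 19>16, B: 15>7).

Center, Right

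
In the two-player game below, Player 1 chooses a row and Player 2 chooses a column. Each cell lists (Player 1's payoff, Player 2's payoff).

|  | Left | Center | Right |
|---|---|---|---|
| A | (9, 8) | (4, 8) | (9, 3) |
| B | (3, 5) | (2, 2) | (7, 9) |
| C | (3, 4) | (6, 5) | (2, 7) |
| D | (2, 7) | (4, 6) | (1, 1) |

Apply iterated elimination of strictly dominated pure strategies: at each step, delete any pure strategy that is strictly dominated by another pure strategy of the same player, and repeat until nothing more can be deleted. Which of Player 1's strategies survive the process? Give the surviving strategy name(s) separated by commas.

A, C

For Player 1, A strictly dominates B on the remaining columns (Left: 9>3, Center: 4>2, Right: 9>7); eliminate B.
For Player 1, C strictly dominates D on the remaining columns (Left: 3>2, Center: 6>4, Right: 2>1); eliminate D.
Among the remaining strategies, none is strictly dominated by another pure strategy of the same player, so the elimination stops.
Surviving strategies — Player 1: {A, C}; Player 2: {Left, Center, Right}.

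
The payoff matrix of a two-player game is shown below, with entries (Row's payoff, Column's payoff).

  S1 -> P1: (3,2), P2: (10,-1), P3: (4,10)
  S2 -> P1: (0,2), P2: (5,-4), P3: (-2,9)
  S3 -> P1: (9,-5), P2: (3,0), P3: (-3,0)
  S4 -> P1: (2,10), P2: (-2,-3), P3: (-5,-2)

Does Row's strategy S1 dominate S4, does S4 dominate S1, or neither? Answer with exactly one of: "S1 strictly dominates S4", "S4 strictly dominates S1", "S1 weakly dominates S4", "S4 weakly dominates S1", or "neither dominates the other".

S1 strictly dominates S4

S1's payoffs vs S4's, by Column's action — P1: 3>2, P2: 10>-2, P3: 4>-5.
S1 gives a strictly higher payoff against each opponent action, so S1 strictly dominates S4.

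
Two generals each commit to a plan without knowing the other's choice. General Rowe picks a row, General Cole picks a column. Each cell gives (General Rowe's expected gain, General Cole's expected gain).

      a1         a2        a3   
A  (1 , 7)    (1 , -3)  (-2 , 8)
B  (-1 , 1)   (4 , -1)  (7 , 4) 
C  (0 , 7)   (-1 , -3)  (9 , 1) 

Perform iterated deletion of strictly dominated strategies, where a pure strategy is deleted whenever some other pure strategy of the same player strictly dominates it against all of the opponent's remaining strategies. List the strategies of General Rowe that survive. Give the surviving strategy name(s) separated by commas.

A, C

Column a2 is eliminated: a1 beats it against every remaining row (A: 7>-3, B: 1>-1, C: 7>-3).
Row B is eliminated: C beats it against every remaining column (a1: 0>-1, a3: 9>7).
Among the remaining strategies, none is strictly dominated by another pure strategy of the same player, so the elimination stops.
Surviving strategies — General Rowe: {A, C}; General Cole: {a1, a3}.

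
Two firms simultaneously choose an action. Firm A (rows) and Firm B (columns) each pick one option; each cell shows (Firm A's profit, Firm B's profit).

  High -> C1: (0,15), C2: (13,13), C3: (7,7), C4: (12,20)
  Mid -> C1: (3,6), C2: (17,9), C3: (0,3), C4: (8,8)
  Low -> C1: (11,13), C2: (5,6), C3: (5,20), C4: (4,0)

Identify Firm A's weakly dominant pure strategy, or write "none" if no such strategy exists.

none

High fails to dominate Mid at C1 (0<3).
Mid fails to dominate High at C3 (0<7).
Low fails to dominate High at C2 (5<13).
No single strategy dominates all the others.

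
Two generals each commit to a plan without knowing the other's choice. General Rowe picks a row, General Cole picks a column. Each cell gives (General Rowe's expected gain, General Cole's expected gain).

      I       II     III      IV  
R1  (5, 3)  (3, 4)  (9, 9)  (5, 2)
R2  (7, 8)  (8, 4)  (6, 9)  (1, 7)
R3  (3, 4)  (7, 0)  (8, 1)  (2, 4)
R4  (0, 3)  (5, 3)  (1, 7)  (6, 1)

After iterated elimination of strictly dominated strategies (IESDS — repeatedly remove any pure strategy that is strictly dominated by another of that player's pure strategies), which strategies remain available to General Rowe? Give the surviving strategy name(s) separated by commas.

General Cole's strategy II is strictly dominated by III (R1: 9>4, R2: 9>4, R3: 1>0, R4: 7>3) and is removed.
For General Rowe, R1 strictly dominates R3 on the remaining columns (I: 5>3, III: 9>8, IV: 5>2); eliminate R3.
Column I is eliminated: III beats it against every remaining row (R1: 9>3, R2: 9>8, R4: 7>3).
General Rowe's strategy R2 is strictly dominated by R1 (III: 9>6, IV: 5>1) and is removed.
For General Cole, III strictly dominates IV on the remaining rows (R1: 9>2, R4: 7>1); eliminate IV.
For General Rowe, R1 strictly dominates R4 on the remaining columns (III: 9>1); eliminate R4.
Among the remaining strategies, none is strictly dominated by another pure strategy of the same player, so the elimination stops.
Surviving strategies — General Rowe: {R1}; General Cole: {III}.

R1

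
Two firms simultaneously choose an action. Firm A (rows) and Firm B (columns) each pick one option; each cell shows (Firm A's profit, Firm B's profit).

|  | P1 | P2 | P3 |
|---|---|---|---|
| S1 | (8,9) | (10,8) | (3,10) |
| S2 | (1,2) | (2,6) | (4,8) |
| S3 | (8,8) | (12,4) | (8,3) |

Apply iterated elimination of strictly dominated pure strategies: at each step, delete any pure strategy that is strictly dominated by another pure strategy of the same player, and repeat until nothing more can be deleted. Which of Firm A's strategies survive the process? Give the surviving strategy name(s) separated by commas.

S1, S3

Row S2 is eliminated: S3 beats it against every remaining column (P1: 8>1, P2: 12>2, P3: 8>4).
For Firm B, P1 strictly dominates P2 on the remaining rows (S1: 9>8, S3: 8>4); eliminate P2.
Among the remaining strategies, none is strictly dominated by another pure strategy of the same player, so the elimination stops.
Surviving strategies — Firm A: {S1, S3}; Firm B: {P1, P3}.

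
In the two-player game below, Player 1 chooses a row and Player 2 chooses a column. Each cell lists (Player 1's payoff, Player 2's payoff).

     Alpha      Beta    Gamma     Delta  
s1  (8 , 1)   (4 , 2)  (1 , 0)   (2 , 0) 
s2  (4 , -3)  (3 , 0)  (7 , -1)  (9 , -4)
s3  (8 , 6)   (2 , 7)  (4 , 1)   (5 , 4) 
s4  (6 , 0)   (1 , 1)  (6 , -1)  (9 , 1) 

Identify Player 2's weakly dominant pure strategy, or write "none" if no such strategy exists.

Beta vs Alpha: s1: 2>1, s2: 0>-3, s3: 7>6, s4: 1>0.
Beta vs Gamma: s1: 2>0, s2: 0>-1, s3: 7>1, s4: 1>-1.
Beta vs Delta: s1: 2>0, s2: 0>-4, s3: 7>4, s4: 1=1.
Beta is at least as good as every other strategy against every opponent action, so it is weakly dominant.

Beta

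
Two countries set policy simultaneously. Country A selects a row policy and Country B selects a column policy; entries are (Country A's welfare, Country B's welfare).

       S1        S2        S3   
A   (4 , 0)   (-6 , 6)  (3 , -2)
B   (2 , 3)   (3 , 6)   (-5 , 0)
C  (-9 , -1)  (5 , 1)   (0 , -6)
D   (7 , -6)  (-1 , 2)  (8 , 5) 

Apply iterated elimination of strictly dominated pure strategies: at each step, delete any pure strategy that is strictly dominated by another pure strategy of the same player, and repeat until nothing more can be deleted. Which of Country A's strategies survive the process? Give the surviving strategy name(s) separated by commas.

C, D

Row A is eliminated: D beats it against every remaining column (S1: 7>4, S2: -1>-6, S3: 8>3).
For Country B, S2 strictly dominates S1 on the remaining rows (B: 6>3, C: 1>-1, D: 2>-6); eliminate S1.
For Country A, C strictly dominates B on the remaining columns (S2: 5>3, S3: 0>-5); eliminate B.
Among the remaining strategies, none is strictly dominated by another pure strategy of the same player, so the elimination stops.
Surviving strategies — Country A: {C, D}; Country B: {S2, S3}.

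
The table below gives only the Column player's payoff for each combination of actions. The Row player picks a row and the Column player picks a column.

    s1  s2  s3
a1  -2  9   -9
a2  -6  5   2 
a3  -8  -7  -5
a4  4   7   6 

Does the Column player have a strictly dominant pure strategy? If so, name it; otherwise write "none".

none

s1 fails to dominate s2 at a1 (-2<9).
s2 fails to dominate s3 at a3 (-7<-5).
s3 fails to dominate s1 at a1 (-9<-2).
No single strategy dominates all the others.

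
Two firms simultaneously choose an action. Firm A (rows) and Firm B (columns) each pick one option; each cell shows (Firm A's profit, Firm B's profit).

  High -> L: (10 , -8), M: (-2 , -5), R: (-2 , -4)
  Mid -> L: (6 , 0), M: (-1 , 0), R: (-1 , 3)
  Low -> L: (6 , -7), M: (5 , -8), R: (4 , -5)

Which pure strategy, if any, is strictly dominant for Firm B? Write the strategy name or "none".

R

R vs L: High: -4>-8, Mid: 3>0, Low: -5>-7.
R vs M: High: -4>-5, Mid: 3>0, Low: -5>-8.
R strictly beats every other strategy against every opponent action, so it is strictly dominant.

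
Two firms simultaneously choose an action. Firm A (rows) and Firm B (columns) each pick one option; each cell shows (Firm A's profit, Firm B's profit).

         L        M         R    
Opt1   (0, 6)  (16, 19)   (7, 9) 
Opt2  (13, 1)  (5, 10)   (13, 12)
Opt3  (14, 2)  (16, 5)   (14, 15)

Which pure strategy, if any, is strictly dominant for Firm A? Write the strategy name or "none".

Opt1 fails to dominate Opt2 at L (0<13).
Opt2 fails to dominate Opt1 at M (5<16).
Opt3 fails to dominate Opt1 at M (16=16).
No single strategy dominates all the others.

none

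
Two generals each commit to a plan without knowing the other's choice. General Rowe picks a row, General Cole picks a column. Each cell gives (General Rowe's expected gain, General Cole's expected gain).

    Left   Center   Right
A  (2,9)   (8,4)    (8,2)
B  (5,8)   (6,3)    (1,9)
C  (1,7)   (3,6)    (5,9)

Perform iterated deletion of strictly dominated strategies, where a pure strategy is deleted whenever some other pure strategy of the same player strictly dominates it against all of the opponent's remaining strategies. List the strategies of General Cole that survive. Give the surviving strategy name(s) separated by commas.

Left, Right

For General Rowe, A strictly dominates C on the remaining columns (Left: 2>1, Center: 8>3, Right: 8>5); eliminate C.
General Cole's strategy Center is strictly dominated by Left (A: 9>4, B: 8>3) and is removed.
Among the remaining strategies, none is strictly dominated by another pure strategy of the same player, so the elimination stops.
Surviving strategies — General Rowe: {A, B}; General Cole: {Left, Right}.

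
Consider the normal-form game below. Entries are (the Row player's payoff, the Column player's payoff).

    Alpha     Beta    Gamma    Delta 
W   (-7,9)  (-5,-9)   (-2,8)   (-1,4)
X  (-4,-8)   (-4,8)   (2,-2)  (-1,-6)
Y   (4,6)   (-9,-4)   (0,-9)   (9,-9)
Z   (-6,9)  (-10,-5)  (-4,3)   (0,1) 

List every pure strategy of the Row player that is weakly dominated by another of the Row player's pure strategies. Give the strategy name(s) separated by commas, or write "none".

W is weakly dominated by X (Alpha: -4>-7, Beta: -4>-5, Gamma: 2>-2, Delta: -1=-1).
X: no other strategy beats it everywhere (W at Alpha (-4>-7); Y at Beta (-4>-9); Z at Alpha (-4>-6)).
Y is not dominated — it holds its own against W at Alpha (4>-7); X at Alpha (4>-4); Z at Alpha (4>-6).
Z: dominated, since Y does at least as well everywhere (Alpha: 4>-6, Beta: -9>-10, Gamma: 0>-4, Delta: 9>0).

W, Z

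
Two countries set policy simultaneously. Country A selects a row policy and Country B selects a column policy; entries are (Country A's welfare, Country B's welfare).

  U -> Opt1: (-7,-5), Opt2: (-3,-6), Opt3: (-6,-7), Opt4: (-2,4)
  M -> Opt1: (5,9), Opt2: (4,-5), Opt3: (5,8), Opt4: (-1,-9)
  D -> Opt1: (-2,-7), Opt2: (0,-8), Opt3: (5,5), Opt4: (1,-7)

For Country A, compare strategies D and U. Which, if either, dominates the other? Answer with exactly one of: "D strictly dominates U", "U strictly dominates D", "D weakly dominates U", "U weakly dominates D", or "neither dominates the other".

D's payoffs vs U's, by Country B's action — Opt1: -2>-7, Opt2: 0>-3, Opt3: 5>-6, Opt4: 1>-2.
D gives a strictly higher payoff against every action of Country B, so D strictly dominates U.

D strictly dominates U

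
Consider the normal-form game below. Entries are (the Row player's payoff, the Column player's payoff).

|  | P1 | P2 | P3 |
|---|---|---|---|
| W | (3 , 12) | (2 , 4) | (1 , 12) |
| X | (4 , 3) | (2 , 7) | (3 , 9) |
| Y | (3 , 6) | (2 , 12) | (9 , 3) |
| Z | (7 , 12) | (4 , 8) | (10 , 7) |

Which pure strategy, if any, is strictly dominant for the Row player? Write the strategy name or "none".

Z vs W: P1: 7>3, P2: 4>2, P3: 10>1.
Z vs X: P1: 7>4, P2: 4>2, P3: 10>3.
Z vs Y: P1: 7>3, P2: 4>2, P3: 10>9.
Z strictly beats every other strategy against every opponent action, so it is strictly dominant.

Z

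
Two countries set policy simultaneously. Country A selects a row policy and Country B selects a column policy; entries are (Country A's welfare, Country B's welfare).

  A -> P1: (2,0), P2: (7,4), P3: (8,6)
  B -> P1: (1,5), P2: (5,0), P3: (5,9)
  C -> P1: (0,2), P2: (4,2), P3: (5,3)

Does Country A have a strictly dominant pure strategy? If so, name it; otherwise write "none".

A vs B: P1: 2>1, P2: 7>5, P3: 8>5.
A vs C: P1: 2>0, P2: 7>4, P3: 8>5.
A strictly beats every other strategy against every opponent action, so it is strictly dominant.

A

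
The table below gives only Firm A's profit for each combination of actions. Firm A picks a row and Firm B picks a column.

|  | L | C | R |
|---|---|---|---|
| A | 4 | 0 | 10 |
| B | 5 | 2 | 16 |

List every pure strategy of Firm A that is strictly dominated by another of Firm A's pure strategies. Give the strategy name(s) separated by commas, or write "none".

A

A: dominated, since B does at least as well everywhere (L: 5>4, C: 2>0, R: 16>10).
Nothing dominates B: A at L (5>4).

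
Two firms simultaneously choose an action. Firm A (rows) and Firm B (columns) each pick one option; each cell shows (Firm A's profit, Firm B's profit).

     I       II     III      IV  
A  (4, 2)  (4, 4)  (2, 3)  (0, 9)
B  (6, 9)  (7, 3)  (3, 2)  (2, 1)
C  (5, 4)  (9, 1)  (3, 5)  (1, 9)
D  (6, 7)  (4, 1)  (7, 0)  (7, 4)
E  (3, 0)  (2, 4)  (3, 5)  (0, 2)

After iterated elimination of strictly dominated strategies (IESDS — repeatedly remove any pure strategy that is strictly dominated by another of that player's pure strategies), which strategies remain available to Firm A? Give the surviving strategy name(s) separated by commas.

B, D

For Firm A, B strictly dominates A on the remaining columns (I: 6>4, II: 7>4, III: 3>2, IV: 2>0); eliminate A.
Row E is eliminated: D beats it against every remaining column (I: 6>3, II: 4>2, III: 7>3, IV: 7>0).
Firm B's strategy II is strictly dominated by I (B: 9>3, C: 4>1, D: 7>1) and is removed.
Firm A's strategy C is strictly dominated by D (I: 6>5, III: 7>3, IV: 7>1) and is removed.
Column III is eliminated: I beats it against every remaining row (B: 9>2, D: 7>0).
For Firm B, I strictly dominates IV on the remaining rows (B: 9>1, D: 7>4); eliminate IV.
Among the remaining strategies, none is strictly dominated by another pure strategy of the same player, so the elimination stops.
Surviving strategies — Firm A: {B, D}; Firm B: {I}.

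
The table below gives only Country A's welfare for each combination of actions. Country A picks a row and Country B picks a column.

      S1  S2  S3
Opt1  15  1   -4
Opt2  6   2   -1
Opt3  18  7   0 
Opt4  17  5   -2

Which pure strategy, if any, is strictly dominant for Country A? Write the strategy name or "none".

Opt3 vs Opt1: S1: 18>15, S2: 7>1, S3: 0>-4.
Opt3 vs Opt2: S1: 18>6, S2: 7>2, S3: 0>-1.
Opt3 vs Opt4: S1: 18>17, S2: 7>5, S3: 0>-2.
Opt3 strictly beats every other strategy against every opponent action, so it is strictly dominant.

Opt3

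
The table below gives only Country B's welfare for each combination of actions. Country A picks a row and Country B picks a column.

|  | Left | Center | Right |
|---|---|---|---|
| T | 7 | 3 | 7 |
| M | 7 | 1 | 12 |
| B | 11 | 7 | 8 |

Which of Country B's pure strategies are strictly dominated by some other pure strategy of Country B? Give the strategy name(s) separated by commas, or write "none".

Center

Nothing dominates Left: Center at T (7>3); Right at T (7=7).
Center: dominated, since Left does at least as well everywhere (T: 7>3, M: 7>1, B: 11>7).
Right is not dominated — it holds its own against Left at T (7=7); Center at T (7>3).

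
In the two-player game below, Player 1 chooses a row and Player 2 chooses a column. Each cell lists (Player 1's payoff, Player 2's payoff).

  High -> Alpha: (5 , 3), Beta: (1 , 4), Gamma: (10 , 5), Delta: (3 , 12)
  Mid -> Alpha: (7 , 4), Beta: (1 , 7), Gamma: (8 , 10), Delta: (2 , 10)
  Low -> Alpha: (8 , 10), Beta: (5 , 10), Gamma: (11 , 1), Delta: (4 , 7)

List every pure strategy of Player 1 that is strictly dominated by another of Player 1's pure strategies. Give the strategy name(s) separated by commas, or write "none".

High, Mid

High is strictly dominated by Low (Alpha: 8>5, Beta: 5>1, Gamma: 11>10, Delta: 4>3).
Mid is strictly dominated by Low (Alpha: 8>7, Beta: 5>1, Gamma: 11>8, Delta: 4>2).
Nothing dominates Low: High at Alpha (8>5); Mid at Alpha (8>7).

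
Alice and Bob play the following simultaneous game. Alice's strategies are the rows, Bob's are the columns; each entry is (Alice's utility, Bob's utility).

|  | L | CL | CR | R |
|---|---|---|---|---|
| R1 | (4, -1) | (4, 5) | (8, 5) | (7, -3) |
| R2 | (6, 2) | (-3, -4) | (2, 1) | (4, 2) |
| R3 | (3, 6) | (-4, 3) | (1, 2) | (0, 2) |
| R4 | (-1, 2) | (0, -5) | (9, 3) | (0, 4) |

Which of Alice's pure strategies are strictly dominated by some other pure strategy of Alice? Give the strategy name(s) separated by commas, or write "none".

R1: no other strategy beats it everywhere (R2 at CL (4>-3); R3 at L (4>3); R4 at L (4>-1)).
R2: no other strategy beats it everywhere (R1 at L (6>4); R3 at L (6>3); R4 at L (6>-1)).
R3 is strictly dominated by R1 (L: 4>3, CL: 4>-4, CR: 8>1, R: 7>0).
R4: no other strategy beats it everywhere (R1 at CR (9>8); R2 at CL (0>-3); R3 at CL (0>-4)).

R3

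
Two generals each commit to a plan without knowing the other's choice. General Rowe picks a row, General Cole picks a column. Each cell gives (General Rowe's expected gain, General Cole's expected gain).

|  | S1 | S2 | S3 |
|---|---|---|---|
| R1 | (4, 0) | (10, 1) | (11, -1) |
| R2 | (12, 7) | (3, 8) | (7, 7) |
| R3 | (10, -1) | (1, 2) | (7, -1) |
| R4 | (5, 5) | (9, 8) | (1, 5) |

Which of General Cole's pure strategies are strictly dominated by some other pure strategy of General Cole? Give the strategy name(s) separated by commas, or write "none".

S1, S3

S1: dominated, since S2 does at least as well everywhere (R1: 1>0, R2: 8>7, R3: 2>-1, R4: 8>5).
Nothing dominates S2: S1 at R1 (1>0); S3 at R1 (1>-1).
S3 is strictly dominated by S2 (R1: 1>-1, R2: 8>7, R3: 2>-1, R4: 8>5).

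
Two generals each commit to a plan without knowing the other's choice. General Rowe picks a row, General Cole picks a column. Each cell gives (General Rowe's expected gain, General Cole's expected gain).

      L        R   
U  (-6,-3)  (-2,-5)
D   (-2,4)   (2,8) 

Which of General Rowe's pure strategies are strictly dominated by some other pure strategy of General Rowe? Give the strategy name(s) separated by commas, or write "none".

U is strictly dominated by D (L: -2>-6, R: 2>-2).
D is not dominated — it holds its own against U at L (-2>-6).

U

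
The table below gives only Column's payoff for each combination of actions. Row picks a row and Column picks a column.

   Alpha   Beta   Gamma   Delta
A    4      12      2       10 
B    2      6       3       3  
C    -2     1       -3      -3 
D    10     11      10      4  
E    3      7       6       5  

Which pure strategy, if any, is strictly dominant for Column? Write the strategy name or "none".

Beta vs Alpha: A: 12>4, B: 6>2, C: 1>-2, D: 11>10, E: 7>3.
Beta vs Gamma: A: 12>2, B: 6>3, C: 1>-3, D: 11>10, E: 7>6.
Beta vs Delta: A: 12>10, B: 6>3, C: 1>-3, D: 11>4, E: 7>5.
Beta strictly beats every other strategy against every opponent action, so it is strictly dominant.

Beta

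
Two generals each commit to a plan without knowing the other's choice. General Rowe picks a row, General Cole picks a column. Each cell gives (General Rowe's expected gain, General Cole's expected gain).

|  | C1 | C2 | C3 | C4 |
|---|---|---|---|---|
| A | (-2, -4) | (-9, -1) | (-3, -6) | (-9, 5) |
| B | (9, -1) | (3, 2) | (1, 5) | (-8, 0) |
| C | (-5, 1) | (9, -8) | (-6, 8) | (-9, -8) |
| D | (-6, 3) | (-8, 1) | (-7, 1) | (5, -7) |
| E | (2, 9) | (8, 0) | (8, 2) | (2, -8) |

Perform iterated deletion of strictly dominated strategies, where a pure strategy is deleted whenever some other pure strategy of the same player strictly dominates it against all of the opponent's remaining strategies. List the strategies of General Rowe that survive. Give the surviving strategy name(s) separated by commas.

B, E

Row A is eliminated: B beats it against every remaining column (C1: 9>-2, C2: 3>-9, C3: 1>-3, C4: -8>-9).
Column C4 is eliminated: C3 beats it against every remaining row (B: 5>0, C: 8>-8, D: 1>-7, E: 2>-8).
Row D is eliminated: B beats it against every remaining column (C1: 9>-6, C2: 3>-8, C3: 1>-7).
Column C2 is eliminated: C3 beats it against every remaining row (B: 5>2, C: 8>-8, E: 2>0).
Row C is eliminated: B beats it against every remaining column (C1: 9>-5, C3: 1>-6).
Among the remaining strategies, none is strictly dominated by another pure strategy of the same player, so the elimination stops.
Surviving strategies — General Rowe: {B, E}; General Cole: {C1, C3}.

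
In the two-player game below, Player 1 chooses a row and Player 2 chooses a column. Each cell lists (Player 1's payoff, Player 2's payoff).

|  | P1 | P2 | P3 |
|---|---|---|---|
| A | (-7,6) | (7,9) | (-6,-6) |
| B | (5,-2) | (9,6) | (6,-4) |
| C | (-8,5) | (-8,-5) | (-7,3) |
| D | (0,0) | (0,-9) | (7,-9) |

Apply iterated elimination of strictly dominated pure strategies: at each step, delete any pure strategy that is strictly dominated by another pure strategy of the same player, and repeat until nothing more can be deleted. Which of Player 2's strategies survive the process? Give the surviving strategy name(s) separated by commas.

P2

Player 1's strategy A is strictly dominated by B (P1: 5>-7, P2: 9>7, P3: 6>-6) and is removed.
Row C is eliminated: B beats it against every remaining column (P1: 5>-8, P2: 9>-8, P3: 6>-7).
For Player 2, P1 strictly dominates P3 on the remaining rows (B: -2>-4, D: 0>-9); eliminate P3.
Row D is eliminated: B beats it against every remaining column (P1: 5>0, P2: 9>0).
For Player 2, P2 strictly dominates P1 on the remaining rows (B: 6>-2); eliminate P1.
Among the remaining strategies, none is strictly dominated by another pure strategy of the same player, so the elimination stops.
Surviving strategies — Player 1: {B}; Player 2: {P2}.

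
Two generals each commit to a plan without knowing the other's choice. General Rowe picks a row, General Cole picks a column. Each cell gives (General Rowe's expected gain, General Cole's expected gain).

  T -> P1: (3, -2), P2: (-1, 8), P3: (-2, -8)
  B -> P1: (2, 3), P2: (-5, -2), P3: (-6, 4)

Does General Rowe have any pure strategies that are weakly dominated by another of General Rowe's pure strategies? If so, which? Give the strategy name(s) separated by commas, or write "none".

T: no other strategy beats it everywhere (B at P1 (3>2)).
B: dominated, since T does at least as well everywhere (P1: 3>2, P2: -1>-5, P3: -2>-6).

B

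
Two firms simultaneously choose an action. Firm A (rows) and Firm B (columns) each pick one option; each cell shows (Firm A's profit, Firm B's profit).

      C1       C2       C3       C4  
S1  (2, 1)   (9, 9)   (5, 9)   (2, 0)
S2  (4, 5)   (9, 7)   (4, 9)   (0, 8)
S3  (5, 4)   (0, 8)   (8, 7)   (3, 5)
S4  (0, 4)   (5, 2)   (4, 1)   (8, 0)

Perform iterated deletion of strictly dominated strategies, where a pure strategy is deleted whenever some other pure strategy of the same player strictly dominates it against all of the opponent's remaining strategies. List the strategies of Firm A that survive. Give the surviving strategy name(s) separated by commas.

Firm B's strategy C4 is strictly dominated by C3 (S1: 9>0, S2: 9>8, S3: 7>5, S4: 1>0) and is removed.
For Firm A, S1 strictly dominates S4 on the remaining columns (C1: 2>0, C2: 9>5, C3: 5>4); eliminate S4.
Column C1 is eliminated: C2 beats it against every remaining row (S1: 9>1, S2: 7>5, S3: 8>4).
Among the remaining strategies, none is strictly dominated by another pure strategy of the same player, so the elimination stops.
Surviving strategies — Firm A: {S1, S2, S3}; Firm B: {C2, C3}.

S1, S2, S3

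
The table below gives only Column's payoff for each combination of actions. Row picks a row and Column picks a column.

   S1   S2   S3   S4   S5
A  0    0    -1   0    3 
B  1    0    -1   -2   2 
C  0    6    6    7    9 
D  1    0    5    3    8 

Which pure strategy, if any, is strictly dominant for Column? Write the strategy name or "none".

S5

S5 vs S1: A: 3>0, B: 2>1, C: 9>0, D: 8>1.
S5 vs S2: A: 3>0, B: 2>0, C: 9>6, D: 8>0.
S5 vs S3: A: 3>-1, B: 2>-1, C: 9>6, D: 8>5.
S5 vs S4: A: 3>0, B: 2>-2, C: 9>7, D: 8>3.
S5 strictly beats every other strategy against every opponent action, so it is strictly dominant.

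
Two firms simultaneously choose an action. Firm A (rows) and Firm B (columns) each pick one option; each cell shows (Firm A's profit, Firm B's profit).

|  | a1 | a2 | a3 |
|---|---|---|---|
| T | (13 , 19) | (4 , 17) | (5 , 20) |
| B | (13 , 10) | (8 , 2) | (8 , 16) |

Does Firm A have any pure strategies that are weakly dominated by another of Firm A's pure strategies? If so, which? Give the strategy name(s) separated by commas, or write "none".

T

T is weakly dominated by B (a1: 13=13, a2: 8>4, a3: 8>5).
B: no other strategy beats it everywhere (T at a2 (8>4)).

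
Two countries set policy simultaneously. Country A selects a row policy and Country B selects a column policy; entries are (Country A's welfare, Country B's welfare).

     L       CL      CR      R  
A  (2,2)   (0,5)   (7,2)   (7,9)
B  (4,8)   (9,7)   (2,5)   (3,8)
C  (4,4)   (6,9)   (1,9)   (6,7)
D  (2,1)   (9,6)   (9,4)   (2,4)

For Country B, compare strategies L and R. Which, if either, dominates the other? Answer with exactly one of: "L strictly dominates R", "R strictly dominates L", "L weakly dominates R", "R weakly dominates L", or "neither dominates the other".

R weakly dominates L

L's payoffs vs R's, by Country A's action — A: 2<9, B: 8=8, C: 4<7, D: 1<4.
R is at least as good everywhere and strictly better somewhere (tied at B), so R weakly dominates L.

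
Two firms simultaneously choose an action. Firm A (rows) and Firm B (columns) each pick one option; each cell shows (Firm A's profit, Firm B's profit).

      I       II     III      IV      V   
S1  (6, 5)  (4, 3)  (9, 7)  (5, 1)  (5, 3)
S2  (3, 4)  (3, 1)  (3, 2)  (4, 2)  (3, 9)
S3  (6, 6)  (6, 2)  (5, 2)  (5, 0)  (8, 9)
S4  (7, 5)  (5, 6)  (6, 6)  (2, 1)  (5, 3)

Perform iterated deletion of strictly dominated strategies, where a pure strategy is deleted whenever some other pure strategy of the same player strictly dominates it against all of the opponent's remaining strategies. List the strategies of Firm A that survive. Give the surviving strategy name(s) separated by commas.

Firm A's strategy S2 is strictly dominated by S1 (I: 6>3, II: 4>3, III: 9>3, IV: 5>4, V: 5>3) and is removed.
Column IV is eliminated: I beats it against every remaining row (S1: 5>1, S3: 6>0, S4: 5>1).
Among the remaining strategies, none is strictly dominated by another pure strategy of the same player, so the elimination stops.
Surviving strategies — Firm A: {S1, S3, S4}; Firm B: {I, II, III, V}.

S1, S3, S4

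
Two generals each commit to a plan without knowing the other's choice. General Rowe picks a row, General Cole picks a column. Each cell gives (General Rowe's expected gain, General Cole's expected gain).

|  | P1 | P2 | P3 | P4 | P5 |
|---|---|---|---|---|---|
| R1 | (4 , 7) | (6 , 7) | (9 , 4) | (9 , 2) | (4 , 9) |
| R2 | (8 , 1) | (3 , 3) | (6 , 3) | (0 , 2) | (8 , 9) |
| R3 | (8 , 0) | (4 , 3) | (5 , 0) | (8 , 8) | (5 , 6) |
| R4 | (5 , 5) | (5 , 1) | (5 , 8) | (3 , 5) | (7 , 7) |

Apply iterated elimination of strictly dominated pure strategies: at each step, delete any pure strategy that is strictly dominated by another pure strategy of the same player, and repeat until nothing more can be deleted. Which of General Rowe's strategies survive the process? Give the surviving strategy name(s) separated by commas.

R1, R2, R3, R4

Column P1 is eliminated: P5 beats it against every remaining row (R1: 9>7, R2: 9>1, R3: 6>0, R4: 7>5).
Column P2 is eliminated: P5 beats it against every remaining row (R1: 9>7, R2: 9>3, R3: 6>3, R4: 7>1).
Among the remaining strategies, none is strictly dominated by another pure strategy of the same player, so the elimination stops.
Surviving strategies — General Rowe: {R1, R2, R3, R4}; General Cole: {P3, P4, P5}.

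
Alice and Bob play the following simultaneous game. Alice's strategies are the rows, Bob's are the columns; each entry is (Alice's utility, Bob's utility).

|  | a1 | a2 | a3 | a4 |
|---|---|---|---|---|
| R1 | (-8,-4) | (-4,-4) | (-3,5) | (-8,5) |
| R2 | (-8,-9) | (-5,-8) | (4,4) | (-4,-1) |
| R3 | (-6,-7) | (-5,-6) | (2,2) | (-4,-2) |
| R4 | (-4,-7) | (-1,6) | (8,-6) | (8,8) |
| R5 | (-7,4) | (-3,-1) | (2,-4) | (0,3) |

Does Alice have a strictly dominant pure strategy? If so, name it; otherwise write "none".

R4 vs R1: a1: -4>-8, a2: -1>-4, a3: 8>-3, a4: 8>-8.
R4 vs R2: a1: -4>-8, a2: -1>-5, a3: 8>4, a4: 8>-4.
R4 vs R3: a1: -4>-6, a2: -1>-5, a3: 8>2, a4: 8>-4.
R4 vs R5: a1: -4>-7, a2: -1>-3, a3: 8>2, a4: 8>0.
R4 strictly beats every other strategy against every opponent action, so it is strictly dominant.

R4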